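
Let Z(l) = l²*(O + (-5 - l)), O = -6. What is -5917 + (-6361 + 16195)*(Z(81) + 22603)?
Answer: -5713648423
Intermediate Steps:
Z(l) = l²*(-11 - l) (Z(l) = l²*(-6 + (-5 - l)) = l²*(-11 - l))
-5917 + (-6361 + 16195)*(Z(81) + 22603) = -5917 + (-6361 + 16195)*(81²*(-11 - 1*81) + 22603) = -5917 + 9834*(6561*(-11 - 81) + 22603) = -5917 + 9834*(6561*(-92) + 22603) = -5917 + 9834*(-603612 + 22603) = -5917 + 9834*(-581009) = -5917 - 5713642506 = -5713648423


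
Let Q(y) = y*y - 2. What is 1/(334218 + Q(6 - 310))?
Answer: 1/426632 ≈ 2.3439e-6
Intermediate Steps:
Q(y) = -2 + y² (Q(y) = y² - 2 = -2 + y²)
1/(334218 + Q(6 - 310)) = 1/(334218 + (-2 + (6 - 310)²)) = 1/(334218 + (-2 + (-304)²)) = 1/(334218 + (-2 + 92416)) = 1/(334218 + 92414) = 1/426632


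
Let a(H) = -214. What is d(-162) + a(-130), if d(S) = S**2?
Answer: 26030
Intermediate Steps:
d(-162) + a(-130) = (-162)**2 - 214 = 26244 - 214 = 26030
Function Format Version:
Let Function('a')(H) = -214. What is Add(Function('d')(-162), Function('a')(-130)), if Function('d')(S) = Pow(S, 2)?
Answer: 26030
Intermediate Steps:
Add(Function('d')(-162), Function('a')(-130)) = Add(Pow(-162, 2), -214) = Add(26244, -214) = 26030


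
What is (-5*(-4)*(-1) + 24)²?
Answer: 16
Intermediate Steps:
(-5*(-4)*(-1) + 24)² = (20*(-1) + 24)² = (-20 + 24)² = 4² = 16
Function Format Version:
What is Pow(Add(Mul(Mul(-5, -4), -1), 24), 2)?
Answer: 16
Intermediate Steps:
Pow(Add(Mul(Mul(-5, -4), -1), 24), 2) = Pow(Add(Mul(20, -1), 24), 2) = Pow(Add(-20, 24), 2) = Pow(4, 2) = 16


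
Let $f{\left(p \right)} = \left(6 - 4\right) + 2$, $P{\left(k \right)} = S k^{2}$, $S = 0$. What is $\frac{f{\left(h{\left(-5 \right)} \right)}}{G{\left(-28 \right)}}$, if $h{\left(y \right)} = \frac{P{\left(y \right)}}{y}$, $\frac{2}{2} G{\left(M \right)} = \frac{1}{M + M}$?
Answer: $-224$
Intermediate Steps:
$G{\left(M \right)} = \frac{1}{2 M}$ ($G{\left(M \right)} = \frac{1}{M + M} = \frac{1}{2 M}$)
$P{\left(k \right)} = 0$ ($P{\left(k \right)} = 0 k^{2} = 0$)
$h{\left(y \right)} = 0$ ($h{\left(y \right)} = \frac{0}{y} = 0$)
$f{\left(p \right)} = 4$ ($f{\left(p \right)} = 2 + 2 = 4$)
$\frac{f{\left(h{\left(-5 \right)} \right)}}{G{\left(-28 \right)}} = \frac{4}{\frac{1}{2} \frac{1}{-28}} = \frac{4}{\frac{1}{2} \left(- \frac{1}{28}\right)} = \frac{4}{- \frac{1}{56}} = 4 \left(-56\right) = -224$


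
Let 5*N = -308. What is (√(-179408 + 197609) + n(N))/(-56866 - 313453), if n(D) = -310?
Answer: 310/370319 - √18201/370319 ≈ 0.00047281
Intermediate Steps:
N = -308/5 (N = (⅕)*(-308) = -308/5 ≈ -61.600)
(√(-179408 + 197609) + n(N))/(-56866 - 313453) = (√(-179408 + 197609) - 310)/(-56866 - 313453) = (√18201 - 310)/(-370319) = (-310 + √18201)*(-1/370319) = 310/370319 - √18201/370319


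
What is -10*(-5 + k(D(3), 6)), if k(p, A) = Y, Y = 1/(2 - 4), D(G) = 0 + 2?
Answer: 55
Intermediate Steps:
D(G) = 2
Y = -½ (Y = 1/(-2) = -½ ≈ -0.50000)
k(p, A) = -½
-10*(-5 + k(D(3), 6)) = -10*(-5 - ½) = -10*(-11/2) = 55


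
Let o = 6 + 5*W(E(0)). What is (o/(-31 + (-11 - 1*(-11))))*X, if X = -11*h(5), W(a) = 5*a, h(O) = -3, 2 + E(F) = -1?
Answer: 2277/31 ≈ 73.452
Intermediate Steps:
E(F) = -3 (E(F) = -2 - 1 = -3)
o = -69 (o = 6 + 5*(5*(-3)) = 6 + 5*(-15) = 6 - 75 = -69)
X = 33 (X = -11*(-3) = 33)
(o/(-31 + (-11 - 1*(-11))))*X = -69/(-31 + (-11 - 1*(-11)))*33 = -69/(-31 + (-11 + 11))*33 = -69/(-31 + 0)*33 = -69/(-31)*33 = -69*(-1/31)*33 = (69/31)*33 = 2277/31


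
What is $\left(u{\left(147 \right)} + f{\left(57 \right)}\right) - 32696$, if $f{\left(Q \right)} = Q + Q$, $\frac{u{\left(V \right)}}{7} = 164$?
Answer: $-31434$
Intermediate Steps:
$u{\left(V \right)} = 1148$ ($u{\left(V \right)} = 7 \cdot 164 = 1148$)
$f{\left(Q \right)} = 2 Q$
$\left(u{\left(147 \right)} + f{\left(57 \right)}\right) - 32696 = \left(1148 + 2 \cdot 57\right) - 32696 = \left(1148 + 114\right) - 32696 = 1262 - 32696 = -31434$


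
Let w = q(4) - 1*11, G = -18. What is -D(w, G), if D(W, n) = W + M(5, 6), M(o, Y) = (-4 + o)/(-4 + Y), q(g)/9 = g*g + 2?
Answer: -303/2 ≈ -151.50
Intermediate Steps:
q(g) = 18 + 9*g**2 (q(g) = 9*(g*g + 2) = 9*(g**2 + 2) = 9*(2 + g**2) = 18 + 9*g**2)
w = 151 (w = (18 + 9*4**2) - 1*11 = (18 + 9*16) - 11 = (18 + 144) - 11 = 162 - 11 = 151)
M(o, Y) = (-4 + o)/(-4 + Y)
D(W, n) = 1/2 + W (D(W, n) = W + (-4 + 5)/(-4 + 6) = W + 1/2 = 1/2 + W)
-D(w, G) = -(1/2 + 151) = -1*303/2 = -303/2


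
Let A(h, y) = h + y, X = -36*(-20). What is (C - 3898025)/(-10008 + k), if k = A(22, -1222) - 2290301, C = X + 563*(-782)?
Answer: 619653/328787 ≈ 1.8847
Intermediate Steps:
X = 720
C = -439546 (C = 720 + 563*(-782) = 720 - 440266 = -439546)
k = -2291501 (k = (22 - 1222) - 2290301 = -1200 - 2290301 = -2291501)
(C - 3898025)/(-10008 + k) = (-439546 - 3898025)/(-10008 - 2291501) = -4337571/(-2301509) = -4337571*(-1/2301509) = 619653/328787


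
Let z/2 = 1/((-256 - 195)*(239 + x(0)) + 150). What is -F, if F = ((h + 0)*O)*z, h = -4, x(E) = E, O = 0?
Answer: 0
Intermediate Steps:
z = -2/107639 (z = 2/((-256 - 195)*(239 + 0) + 150) = 2/(-451*239 + 150) = 2/(-107789 + 150) = 2/(-107639) = 2*(-1/107639) = -2/107639 ≈ -1.8581e-5)
F = 0 (F = ((-4 + 0)*0)*(-2/107639) = -4*0*(-2/107639) = 0*(-2/107639) = 0)
-F = -1*0 = 0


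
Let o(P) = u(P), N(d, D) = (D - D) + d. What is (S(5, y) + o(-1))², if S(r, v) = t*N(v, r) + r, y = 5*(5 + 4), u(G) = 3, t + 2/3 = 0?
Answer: 484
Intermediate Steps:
t = -⅔ (t = -⅔ + 0 = -⅔ ≈ -0.66667)
N(d, D) = d (N(d, D) = 0 + d = d)
y = 45 (y = 5*9 = 45)
o(P) = 3
S(r, v) = r - 2*v/3 (S(r, v) = -2*v/3 + r = r - 2*v/3)
(S(5, y) + o(-1))² = ((5 - ⅔*45) + 3)² = ((5 - 30) + 3)² = (-25 + 3)² = (-22)² = 484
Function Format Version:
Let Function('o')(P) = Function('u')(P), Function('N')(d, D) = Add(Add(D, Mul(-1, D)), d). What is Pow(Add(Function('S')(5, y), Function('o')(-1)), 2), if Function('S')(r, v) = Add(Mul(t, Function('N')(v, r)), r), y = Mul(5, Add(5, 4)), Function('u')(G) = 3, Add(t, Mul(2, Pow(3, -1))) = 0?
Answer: 484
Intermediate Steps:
t = Rational(-2, 3) (t = Add(Rational(-2, 3), 0) = Rational(-2, 3) ≈ -0.66667)
Function('N')(d, D) = d (Function('N')(d, D) = Add(0, d) = d)
y = 45 (y = Mul(5, 9) = 45)
Function('o')(P) = 3
Function('S')(r, v) = Add(r, Mul(Rational(-2, 3), v)) (Function('S')(r, v) = Add(Mul(Rational(-2, 3), v), r) = Add(r, Mul(Rational(-2, 3), v)))
Pow(Add(Function('S')(5, y), Function('o')(-1)), 2) = Pow(Add(Add(5, Mul(Rational(-2, 3), 45)), 3), 2) = Pow(Add(Add(5, -30), 3), 2) = Pow(Add(-25, 3), 2) = Pow(-22, 2) = 484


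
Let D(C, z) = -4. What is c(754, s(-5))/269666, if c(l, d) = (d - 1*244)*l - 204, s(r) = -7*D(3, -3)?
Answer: -81534/134833 ≈ -0.60470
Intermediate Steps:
s(r) = 28 (s(r) = -7*(-4) = 28)
c(l, d) = -204 + l*(-244 + d) (c(l, d) = (d - 244)*l - 204 = (-244 + d)*l - 204 = l*(-244 + d) - 204 = -204 + l*(-244 + d))
c(754, s(-5))/269666 = (-204 - 244*754 + 28*754)/269666 = (-204 - 183976 + 21112)*(1/269666) = -163068*1/269666 = -81534/134833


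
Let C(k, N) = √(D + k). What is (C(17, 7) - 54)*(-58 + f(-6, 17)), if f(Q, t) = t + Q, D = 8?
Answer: 2303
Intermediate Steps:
f(Q, t) = Q + t
C(k, N) = √(8 + k)
(C(17, 7) - 54)*(-58 + f(-6, 17)) = (√(8 + 17) - 54)*(-58 + (-6 + 17)) = (√25 - 54)*(-58 + 11) = (5 - 54)*(-47) = -49*(-47) = 2303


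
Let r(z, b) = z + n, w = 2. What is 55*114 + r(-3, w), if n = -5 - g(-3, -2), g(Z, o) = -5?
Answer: 6267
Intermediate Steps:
n = 0 (n = -5 - 1*(-5) = -5 + 5 = 0)
r(z, b) = z (r(z, b) = z + 0 = z)
55*114 + r(-3, w) = 55*114 - 3 = 6270 - 3 = 6267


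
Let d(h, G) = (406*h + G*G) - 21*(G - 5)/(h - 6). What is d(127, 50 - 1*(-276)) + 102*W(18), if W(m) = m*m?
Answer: 23090465/121 ≈ 1.9083e+5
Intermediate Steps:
W(m) = m²
d(h, G) = G² + 406*h - 21*(-5 + G)/(-6 + h) (d(h, G) = (406*h + G²) - 21*(-5 + G)/(-6 + h) = (G² + 406*h) - 21*(-5 + G)/(-6 + h) = G² + 406*h - 21*(-5 + G)/(-6 + h))
d(127, 50 - 1*(-276)) + 102*W(18) = (105 - 2436*127 - 21*(50 - 1*(-276)) - 6*(50 - 1*(-276))² + 406*127² + 127*(50 - 1*(-276))²)/(-6 + 127) + 102*18² = (105 - 309372 - 21*(50 + 276) - 6*(50 + 276)² + 406*16129 + 127*(50 + 276)²)/121 + 102*324 = (105 - 309372 - 21*326 - 6*326² + 6548374 + 127*326²)/121 + 33048 = (105 - 309372 - 6846 - 6*106276 + 6548374 + 127*106276)/121 + 33048 = (105 - 309372 - 6846 - 637656 + 6548374 + 13497052)/121 + 33048 = (1/121)*19091657 + 33048 = 19091657/121 + 33048 = 23090465/121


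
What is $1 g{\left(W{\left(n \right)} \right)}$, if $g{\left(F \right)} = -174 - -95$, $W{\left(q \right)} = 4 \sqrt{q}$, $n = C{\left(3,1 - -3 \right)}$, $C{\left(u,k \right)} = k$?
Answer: $-79$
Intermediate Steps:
$n = 4$ ($n = 1 - -3 = 1 + 3 = 4$)
$g{\left(F \right)} = -79$ ($g{\left(F \right)} = -174 + 95 = -79$)
$1 g{\left(W{\left(n \right)} \right)} = 1 \left(-79\right) = -79$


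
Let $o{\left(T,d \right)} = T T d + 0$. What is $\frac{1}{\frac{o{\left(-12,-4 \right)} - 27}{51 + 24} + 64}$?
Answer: $\frac{25}{1399} \approx 0.01787$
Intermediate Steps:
$o{\left(T,d \right)} = d T^{2}$ ($o{\left(T,d \right)} = T^{2} d + 0 = d T^{2} + 0 = d T^{2}$)
$\frac{1}{\frac{o{\left(-12,-4 \right)} - 27}{51 + 24} + 64} = \frac{1}{\frac{- 4 \left(-12\right)^{2} - 27}{51 + 24} + 64} = \frac{1}{\frac{\left(-4\right) 144 - 27}{75} + 64} = \frac{1}{\left(-576 - 27\right) \frac{1}{75} + 64} = \frac{1}{\left(-603\right) \frac{1}{75} + 64} = \frac{1}{- \frac{201}{25} + 64} = \frac{1}{\frac{1399}{25}} = \frac{25}{1399}$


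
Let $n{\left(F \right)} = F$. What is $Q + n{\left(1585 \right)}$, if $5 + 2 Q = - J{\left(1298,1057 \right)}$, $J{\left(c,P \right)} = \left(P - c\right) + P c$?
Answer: $-684290$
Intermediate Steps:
$J{\left(c,P \right)} = P - c + P c$
$Q = -685875$ ($Q = - \frac{5}{2} + \frac{\left(-1\right) \left(1057 - 1298 + 1057 \cdot 1298\right)}{2} = - \frac{5}{2} + \frac{\left(-1\right) \left(1057 - 1298 + 1371986\right)}{2} = - \frac{5}{2} + \frac{\left(-1\right) 1371745}{2} = - \frac{5}{2} + \frac{1}{2} \left(-1371745\right) = - \frac{5}{2} - \frac{1371745}{2} = -685875$)
$Q + n{\left(1585 \right)} = -685875 + 1585 = -684290$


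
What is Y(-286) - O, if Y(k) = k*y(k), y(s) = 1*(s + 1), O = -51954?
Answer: 133464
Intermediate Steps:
y(s) = 1 + s (y(s) = 1*(1 + s) = 1 + s)
Y(k) = k*(1 + k)
Y(-286) - O = -286*(1 - 286) - 1*(-51954) = -286*(-285) + 51954 = 81510 + 51954 = 133464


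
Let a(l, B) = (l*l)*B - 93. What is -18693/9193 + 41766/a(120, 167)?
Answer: -14855744371/7368823817 ≈ -2.0160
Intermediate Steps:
a(l, B) = -93 + B*l**2 (a(l, B) = l**2*B - 93 = B*l**2 - 93 = -93 + B*l**2)
-18693/9193 + 41766/a(120, 167) = -18693/9193 + 41766/(-93 + 167*120**2) = -18693*1/9193 + 41766/(-93 + 167*14400) = -18693/9193 + 41766/(-93 + 2404800) = -18693/9193 + 41766/2404707 = -18693/9193 + 41766*(1/2404707) = -18693/9193 + 13922/801569 = -14855744371/7368823817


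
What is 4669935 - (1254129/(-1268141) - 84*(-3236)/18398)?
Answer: 54477568620794244/11665629059 ≈ 4.6699e+6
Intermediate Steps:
4669935 - (1254129/(-1268141) - 84*(-3236)/18398) = 4669935 - (1254129*(-1/1268141) + 271824*(1/18398)) = 4669935 - (-1254129/1268141 + 135912/9199) = 4669935 - 1*160818846921/11665629059 = 4669935 - 160818846921/11665629059 = 54477568620794244/11665629059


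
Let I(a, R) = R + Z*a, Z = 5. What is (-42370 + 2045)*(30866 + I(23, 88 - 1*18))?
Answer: -1252131575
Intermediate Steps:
I(a, R) = R + 5*a
(-42370 + 2045)*(30866 + I(23, 88 - 1*18)) = (-42370 + 2045)*(30866 + ((88 - 1*18) + 5*23)) = -40325*(30866 + ((88 - 18) + 115)) = -40325*(30866 + (70 + 115)) = -40325*(30866 + 185) = -40325*31051 = -1252131575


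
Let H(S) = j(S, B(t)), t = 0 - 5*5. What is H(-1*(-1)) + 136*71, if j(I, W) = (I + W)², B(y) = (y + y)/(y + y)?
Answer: 9660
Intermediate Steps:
t = -25 (t = 0 - 25 = -25)
B(y) = 1 (B(y) = (2*y)/((2*y)) = (2*y)*(1/(2*y)) = 1)
H(S) = (1 + S)² (H(S) = (S + 1)² = (1 + S)²)
H(-1*(-1)) + 136*71 = (1 - 1*(-1))² + 136*71 = (1 + 1)² + 9656 = 2² + 9656 = 4 + 9656 = 9660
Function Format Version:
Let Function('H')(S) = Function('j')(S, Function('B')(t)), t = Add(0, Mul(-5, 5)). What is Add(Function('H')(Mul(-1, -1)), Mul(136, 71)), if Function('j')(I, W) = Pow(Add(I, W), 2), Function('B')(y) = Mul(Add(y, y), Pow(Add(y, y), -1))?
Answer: 9660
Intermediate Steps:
t = -25 (t = Add(0, -25) = -25)
Function('B')(y) = 1 (Function('B')(y) = Mul(Mul(2, y), Pow(Mul(2, y), -1)) = Mul(Mul(2, y), Mul(Rational(1, 2), Pow(y, -1))) = 1)
Function('H')(S) = Pow(Add(1, S), 2) (Function('H')(S) = Pow(Add(S, 1), 2) = Pow(Add(1, S), 2))
Add(Function('H')(Mul(-1, -1)), Mul(136, 71)) = Add(Pow(Add(1, Mul(-1, -1)), 2), Mul(136, 71)) = Add(Pow(Add(1, 1), 2), 9656) = Add(Pow(2, 2), 9656) = Add(4, 9656) = 9660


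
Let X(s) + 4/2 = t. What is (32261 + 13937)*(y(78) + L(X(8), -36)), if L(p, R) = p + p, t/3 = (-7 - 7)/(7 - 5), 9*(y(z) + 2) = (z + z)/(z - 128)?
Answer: -167513948/75 ≈ -2.2335e+6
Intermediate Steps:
y(z) = -2 + 2*z/(9*(-128 + z)) (y(z) = -2 + ((z + z)/(z - 128))/9 = -2 + ((2*z)/(-128 + z))/9 = -2 + (2*z/(-128 + z))/9 = -2 + 2*z/(9*(-128 + z)))
t = -21 (t = 3*((-7 - 7)/(7 - 5)) = 3*(-14/2) = 3*(-14*1/2) = 3*(-7) = -21)
X(s) = -23 (X(s) = -2 - 21 = -23)
L(p, R) = 2*p
(32261 + 13937)*(y(78) + L(X(8), -36)) = (32261 + 13937)*(16*(144 - 1*78)/(9*(-128 + 78)) + 2*(-23)) = 46198*((16/9)*(144 - 78)/(-50) - 46) = 46198*((16/9)*(-1/50)*66 - 46) = 46198*(-176/75 - 46) = 46198*(-3626/75) = -167513948/75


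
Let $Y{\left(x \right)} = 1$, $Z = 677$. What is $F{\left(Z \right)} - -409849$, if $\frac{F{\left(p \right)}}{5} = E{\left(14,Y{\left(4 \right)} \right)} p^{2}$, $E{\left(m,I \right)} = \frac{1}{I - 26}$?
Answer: $\frac{1590916}{5} \approx 3.1818 \cdot 10^{5}$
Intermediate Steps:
$E{\left(m,I \right)} = \frac{1}{-26 + I}$
$F{\left(p \right)} = - \frac{p^{2}}{5}$ ($F{\left(p \right)} = 5 \frac{p^{2}}{-26 + 1} = 5 \frac{p^{2}}{-25} = 5 \left(- \frac{p^{2}}{25}\right) = - \frac{p^{2}}{5}$)
$F{\left(Z \right)} - -409849 = - \frac{677^{2}}{5} - -409849 = \left(- \frac{1}{5}\right) 458329 + 409849 = - \frac{458329}{5} + 409849 = \frac{1590916}{5}$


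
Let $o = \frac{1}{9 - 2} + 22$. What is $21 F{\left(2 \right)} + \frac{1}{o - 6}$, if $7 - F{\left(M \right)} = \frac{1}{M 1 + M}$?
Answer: $\frac{64099}{452} \approx 141.81$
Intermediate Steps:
$o = \frac{155}{7}$ ($o = \frac{1}{7} + 22 = \frac{155}{7} \approx 22.143$)
$F{\left(M \right)} = 7 - \frac{1}{2 M}$ ($F{\left(M \right)} = 7 - \frac{1}{M 1 + M} = 7 - \frac{1}{M + M} = 7 - \frac{1}{2 M}$)
$21 F{\left(2 \right)} + \frac{1}{o - 6} = 21 \left(7 - \frac{1}{2 \cdot 2}\right) + \frac{1}{\frac{155}{7} - 6} = 21 \left(7 - \frac{1}{4}\right) + \frac{1}{\frac{113}{7}} = 21 \left(7 - \frac{1}{4}\right) + \frac{7}{113} = 21 \cdot \frac{27}{4} + \frac{7}{113} = \frac{567}{4} + \frac{7}{113} = \frac{64099}{452}$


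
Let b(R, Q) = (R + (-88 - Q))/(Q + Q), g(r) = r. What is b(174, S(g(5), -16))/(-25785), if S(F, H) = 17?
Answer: -23/292230 ≈ -7.8705e-5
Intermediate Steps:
b(R, Q) = (-88 + R - Q)/(2*Q) (b(R, Q) = (-88 + R - Q)/((2*Q)) = (-88 + R - Q)*(1/(2*Q)) = (-88 + R - Q)/(2*Q))
b(174, S(g(5), -16))/(-25785) = ((½)*(-88 + 174 - 1*17)/17)/(-25785) = ((½)*(1/17)*(-88 + 174 - 17))*(-1/25785) = ((½)*(1/17)*69)*(-1/25785) = (69/34)*(-1/25785) = -23/292230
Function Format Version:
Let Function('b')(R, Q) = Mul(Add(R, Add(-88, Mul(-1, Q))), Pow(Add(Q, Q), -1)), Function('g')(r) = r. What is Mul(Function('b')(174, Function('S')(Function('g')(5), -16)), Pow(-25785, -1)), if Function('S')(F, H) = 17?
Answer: Rational(-23, 292230) ≈ -7.8705e-5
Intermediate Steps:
Function('b')(R, Q) = Mul(Rational(1, 2), Pow(Q, -1), Add(-88, R, Mul(-1, Q))) (Function('b')(R, Q) = Mul(Add(-88, R, Mul(-1, Q)), Pow(Mul(2, Q), -1)) = Mul(Add(-88, R, Mul(-1, Q)), Mul(Rational(1, 2), Pow(Q, -1))) = Mul(Rational(1, 2), Pow(Q, -1), Add(-88, R, Mul(-1, Q))))
Mul(Function('b')(174, Function('S')(Function('g')(5), -16)), Pow(-25785, -1)) = Mul(Mul(Rational(1, 2), Pow(17, -1), Add(-88, 174, Mul(-1, 17))), Pow(-25785, -1)) = Mul(Mul(Rational(1, 2), Rational(1, 17), Add(-88, 174, -17)), Rational(-1, 25785)) = Mul(Mul(Rational(1, 2), Rational(1, 17), 69), Rational(-1, 25785)) = Mul(Rational(69, 34), Rational(-1, 25785)) = Rational(-23, 292230)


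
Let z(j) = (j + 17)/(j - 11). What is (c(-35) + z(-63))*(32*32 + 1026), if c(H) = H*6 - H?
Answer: -13226600/37 ≈ -3.5748e+5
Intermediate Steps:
c(H) = 5*H (c(H) = 6*H - H = 5*H)
z(j) = (17 + j)/(-11 + j)
(c(-35) + z(-63))*(32*32 + 1026) = (5*(-35) + (17 - 63)/(-11 - 63))*(32*32 + 1026) = (-175 - 46/(-74))*(1024 + 1026) = (-175 - 1/74*(-46))*2050 = (-175 + 23/37)*2050 = -6452/37*2050 = -13226600/37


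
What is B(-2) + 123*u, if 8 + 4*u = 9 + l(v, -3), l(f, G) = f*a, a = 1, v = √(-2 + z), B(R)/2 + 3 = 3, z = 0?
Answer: 123/4 + 123*I*√2/4 ≈ 30.75 + 43.487*I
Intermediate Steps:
B(R) = 0 (B(R) = -6 + 2*3 = -6 + 6 = 0)
v = I*√2 (v = √(-2 + 0) = √(-2) = I*√2 ≈ 1.4142*I)
l(f, G) = f (l(f, G) = f*1 = f)
u = ¼ + I*√2/4 (u = -2 + (9 + I*√2)/4 = -2 + (9/4 + I*√2/4) = ¼ + I*√2/4 ≈ 0.25 + 0.35355*I)
B(-2) + 123*u = 0 + 123*(¼ + I*√2/4) = 0 + (123/4 + 123*I*√2/4) = 123/4 + 123*I*√2/4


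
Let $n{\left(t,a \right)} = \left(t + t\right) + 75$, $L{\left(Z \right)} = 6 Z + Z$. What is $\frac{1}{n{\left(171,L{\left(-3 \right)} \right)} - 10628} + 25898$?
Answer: $\frac{264444477}{10211} \approx 25898.0$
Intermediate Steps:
$L{\left(Z \right)} = 7 Z$
$n{\left(t,a \right)} = 75 + 2 t$ ($n{\left(t,a \right)} = 2 t + 75 = 75 + 2 t$)
$\frac{1}{n{\left(171,L{\left(-3 \right)} \right)} - 10628} + 25898 = \frac{1}{\left(75 + 2 \cdot 171\right) - 10628} + 25898 = \frac{1}{\left(75 + 342\right) - 10628} + 25898 = \frac{1}{417 - 10628} + 25898 = \frac{1}{-10211} + 25898 = - \frac{1}{10211} + 25898 = \frac{264444477}{10211}$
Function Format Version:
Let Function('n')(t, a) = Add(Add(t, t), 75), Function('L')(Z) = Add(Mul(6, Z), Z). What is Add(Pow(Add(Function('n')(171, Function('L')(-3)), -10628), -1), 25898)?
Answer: Rational(264444477, 10211) ≈ 25898.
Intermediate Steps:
Function('L')(Z) = Mul(7, Z)
Function('n')(t, a) = Add(75, Mul(2, t)) (Function('n')(t, a) = Add(Mul(2, t), 75) = Add(75, Mul(2, t)))
Add(Pow(Add(Function('n')(171, Function('L')(-3)), -10628), -1), 25898) = Add(Pow(Add(Add(75, Mul(2, 171)), -10628), -1), 25898) = Add(Pow(Add(Add(75, 342), -10628), -1), 25898) = Add(Pow(Add(417, -10628), -1), 25898) = Add(Pow(-10211, -1), 25898) = Add(Rational(-1, 10211), 25898) = Rational(264444477, 10211)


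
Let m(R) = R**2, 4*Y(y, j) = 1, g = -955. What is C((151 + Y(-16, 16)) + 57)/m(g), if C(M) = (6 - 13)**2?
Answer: 49/912025 ≈ 5.3727e-5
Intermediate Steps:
Y(y, j) = 1/4 (Y(y, j) = (1/4)*1 = 1/4)
C(M) = 49 (C(M) = (-7)**2 = 49)
C((151 + Y(-16, 16)) + 57)/m(g) = 49/((-955)**2) = 49/912025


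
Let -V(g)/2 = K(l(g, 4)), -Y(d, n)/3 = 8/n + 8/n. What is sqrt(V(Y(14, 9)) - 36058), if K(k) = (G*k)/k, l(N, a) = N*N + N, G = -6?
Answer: I*sqrt(36046) ≈ 189.86*I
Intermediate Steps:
l(N, a) = N + N**2 (l(N, a) = N**2 + N = N + N**2)
K(k) = -6 (K(k) = (-6*k)/k = -6)
Y(d, n) = -48/n (Y(d, n) = -3*(8/n + 8/n) = -48/n)
V(g) = 12 (V(g) = -2*(-6) = 12)
sqrt(V(Y(14, 9)) - 36058) = sqrt(12 - 36058) = sqrt(-36046) = I*sqrt(36046)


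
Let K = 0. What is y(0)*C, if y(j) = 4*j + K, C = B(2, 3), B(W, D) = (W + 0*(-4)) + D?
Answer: 0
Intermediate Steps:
B(W, D) = D + W (B(W, D) = (W + 0) + D = W + D = D + W)
C = 5 (C = 3 + 2 = 5)
y(j) = 4*j (y(j) = 4*j + 0 = 4*j)
y(0)*C = (4*0)*5 = 0*5 = 0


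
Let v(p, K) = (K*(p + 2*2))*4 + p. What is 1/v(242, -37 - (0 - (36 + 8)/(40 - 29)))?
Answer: -1/32230 ≈ -3.1027e-5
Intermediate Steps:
v(p, K) = p + 4*K*(4 + p) (v(p, K) = (K*(p + 4))*4 + p = (K*(4 + p))*4 + p = 4*K*(4 + p) + p = p + 4*K*(4 + p))
1/v(242, -37 - (0 - (36 + 8)/(40 - 29))) = 1/(242 + 16*(-37 - (0 - (36 + 8)/(40 - 29))) + 4*(-37 - (0 - (36 + 8)/(40 - 29)))*242) = 1/(242 + 16*(-37 - (0 - 44/11)) + 4*(-37 - (0 - 44/11))*242) = 1/(242 + 16*(-37 - (0 - 1*4)) + 4*(-37 - (0 - 1*4))*242) = 1/(242 + 16*(-37 - (0 - 4)) + 4*(-37 - (0 - 4))*242) = 1/(242 + 16*(-37 - 1*(-4)) + 4*(-37 - 1*(-4))*242) = 1/(242 + 16*(-37 + 4) + 4*(-37 + 4)*242) = 1/(242 + 16*(-33) + 4*(-33)*242) = 1/(242 - 528 - 31944) = 1/(-32230) = -1/32230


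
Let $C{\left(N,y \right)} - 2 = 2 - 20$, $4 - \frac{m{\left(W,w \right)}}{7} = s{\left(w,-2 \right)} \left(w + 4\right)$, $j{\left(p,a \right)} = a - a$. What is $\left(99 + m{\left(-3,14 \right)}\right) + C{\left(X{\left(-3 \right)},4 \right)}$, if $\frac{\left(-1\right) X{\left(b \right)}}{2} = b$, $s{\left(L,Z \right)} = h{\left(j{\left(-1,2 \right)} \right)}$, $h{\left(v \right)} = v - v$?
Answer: $111$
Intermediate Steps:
$j{\left(p,a \right)} = 0$
$h{\left(v \right)} = 0$
$s{\left(L,Z \right)} = 0$
$X{\left(b \right)} = - 2 b$
$m{\left(W,w \right)} = 28$ ($m{\left(W,w \right)} = 28 - 7 \cdot 0 \left(w + 4\right) = 28 - 7 \cdot 0 \left(4 + w\right) = 28 - 0 = 28 + 0 = 28$)
$C{\left(N,y \right)} = -16$ ($C{\left(N,y \right)} = 2 + \left(2 - 20\right) = 2 - 18 = -16$)
$\left(99 + m{\left(-3,14 \right)}\right) + C{\left(X{\left(-3 \right)},4 \right)} = \left(99 + 28\right) - 16 = 127 - 16 = 111$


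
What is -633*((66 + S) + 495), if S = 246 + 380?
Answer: -751371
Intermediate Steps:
S = 626
-633*((66 + S) + 495) = -633*((66 + 626) + 495) = -633*(692 + 495) = -633*1187 = -751371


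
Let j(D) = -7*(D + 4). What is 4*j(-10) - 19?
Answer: 149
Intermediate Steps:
j(D) = -28 - 7*D (j(D) = -7*(4 + D) = -28 - 7*D)
4*j(-10) - 19 = 4*(-28 - 7*(-10)) - 19 = 4*(-28 + 70) - 19 = 4*42 - 19 = 168 - 19 = 149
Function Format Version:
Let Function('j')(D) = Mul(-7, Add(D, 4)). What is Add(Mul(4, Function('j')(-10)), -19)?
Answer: 149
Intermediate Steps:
Function('j')(D) = Add(-28, Mul(-7, D)) (Function('j')(D) = Mul(-7, Add(4, D)) = Add(-28, Mul(-7, D)))
Add(Mul(4, Function('j')(-10)), -19) = Add(Mul(4, Add(-28, Mul(-7, -10))), -19) = Add(Mul(4, Add(-28, 70)), -19) = Add(Mul(4, 42), -19) = Add(168, -19) = 149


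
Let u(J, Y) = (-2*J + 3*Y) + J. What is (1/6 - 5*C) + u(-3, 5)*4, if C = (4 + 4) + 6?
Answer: 13/6 ≈ 2.1667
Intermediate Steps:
u(J, Y) = -J + 3*Y
C = 14 (C = 8 + 6 = 14)
(1/6 - 5*C) + u(-3, 5)*4 = (1/6 - 5*14) + (-1*(-3) + 3*5)*4 = (1*(1/6) - 70) + (3 + 15)*4 = (1/6 - 70) + 18*4 = -419/6 + 72 = 13/6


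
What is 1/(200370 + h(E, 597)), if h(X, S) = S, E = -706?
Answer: 1/200967 ≈ 4.9759e-6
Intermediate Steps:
1/(200370 + h(E, 597)) = 1/(200370 + 597) = 1/200967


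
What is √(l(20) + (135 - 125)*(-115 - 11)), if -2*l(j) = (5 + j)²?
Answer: I*√6290/2 ≈ 39.655*I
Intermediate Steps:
l(j) = -(5 + j)²/2
√(l(20) + (135 - 125)*(-115 - 11)) = √(-(5 + 20)²/2 + (135 - 125)*(-115 - 11)) = √(-½*25² + 10*(-126)) = √(-½*625 - 1260) = √(-625/2 - 1260) = √(-3145/2) = I*√6290/2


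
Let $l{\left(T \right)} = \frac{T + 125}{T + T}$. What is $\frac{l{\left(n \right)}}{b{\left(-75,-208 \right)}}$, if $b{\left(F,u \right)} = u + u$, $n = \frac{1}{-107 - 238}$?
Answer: $\frac{10781}{208} \approx 51.832$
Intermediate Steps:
$n = - \frac{1}{345}$ ($n = \frac{1}{-345} = - \frac{1}{345} \approx -0.0028986$)
$b{\left(F,u \right)} = 2 u$
$l{\left(T \right)} = \frac{125 + T}{2 T}$
$\frac{l{\left(n \right)}}{b{\left(-75,-208 \right)}} = \frac{\frac{1}{2} \frac{1}{- \frac{1}{345}} \left(125 - \frac{1}{345}\right)}{2 \left(-208\right)} = \frac{\frac{1}{2} \left(-345\right) \frac{43124}{345}}{-416} = \left(-21562\right) \left(- \frac{1}{416}\right) = \frac{10781}{208}$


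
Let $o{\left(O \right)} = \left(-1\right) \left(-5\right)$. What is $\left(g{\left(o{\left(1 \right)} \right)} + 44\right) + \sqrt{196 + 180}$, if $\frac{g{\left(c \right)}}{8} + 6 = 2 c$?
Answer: $76 + 2 \sqrt{94} \approx 95.391$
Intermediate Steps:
$o{\left(O \right)} = 5$
$g{\left(c \right)} = -48 + 16 c$ ($g{\left(c \right)} = -48 + 8 \cdot 2 c = -48 + 16 c$)
$\left(g{\left(o{\left(1 \right)} \right)} + 44\right) + \sqrt{196 + 180} = \left(\left(-48 + 16 \cdot 5\right) + 44\right) + \sqrt{196 + 180} = \left(\left(-48 + 80\right) + 44\right) + \sqrt{376} = \left(32 + 44\right) + 2 \sqrt{94} = 76 + 2 \sqrt{94}$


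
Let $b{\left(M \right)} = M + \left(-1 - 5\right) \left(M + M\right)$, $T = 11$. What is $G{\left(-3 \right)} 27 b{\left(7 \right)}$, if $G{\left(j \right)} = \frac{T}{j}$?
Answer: $7623$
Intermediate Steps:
$G{\left(j \right)} = \frac{11}{j}$
$b{\left(M \right)} = - 11 M$ ($b{\left(M \right)} = M - 6 \cdot 2 M = M - 12 M = - 11 M$)
$G{\left(-3 \right)} 27 b{\left(7 \right)} = \frac{11}{-3} \cdot 27 \left(\left(-11\right) 7\right) = 11 \left(- \frac{1}{3}\right) 27 \left(-77\right) = \left(- \frac{11}{3}\right) 27 \left(-77\right) = \left(-99\right) \left(-77\right) = 7623$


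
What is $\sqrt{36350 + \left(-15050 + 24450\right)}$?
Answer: $5 \sqrt{1830} \approx 213.89$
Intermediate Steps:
$\sqrt{36350 + \left(-15050 + 24450\right)} = \sqrt{36350 + 9400} = \sqrt{45750} = 5 \sqrt{1830}$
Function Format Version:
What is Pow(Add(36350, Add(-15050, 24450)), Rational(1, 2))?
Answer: Mul(5, Pow(1830, Rational(1, 2))) ≈ 213.89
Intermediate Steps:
Pow(Add(36350, Add(-15050, 24450)), Rational(1, 2)) = Pow(Add(36350, 9400), Rational(1, 2)) = Pow(45750, Rational(1, 2)) = Mul(5, Pow(1830, Rational(1, 2)))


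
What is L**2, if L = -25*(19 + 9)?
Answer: 490000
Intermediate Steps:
L = -700 (L = -25*28 = -700)
L**2 = (-700)**2 = 490000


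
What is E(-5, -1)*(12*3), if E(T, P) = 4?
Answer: 144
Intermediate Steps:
E(-5, -1)*(12*3) = 4*(12*3) = 4*36 = 144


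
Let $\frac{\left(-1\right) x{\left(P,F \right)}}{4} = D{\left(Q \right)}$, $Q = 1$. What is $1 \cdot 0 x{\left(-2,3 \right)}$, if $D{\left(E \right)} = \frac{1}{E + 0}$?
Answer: $0$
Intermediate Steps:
$D{\left(E \right)} = \frac{1}{E}$
$x{\left(P,F \right)} = -4$ ($x{\left(P,F \right)} = - \frac{4}{1} = \left(-4\right) 1 = -4$)
$1 \cdot 0 x{\left(-2,3 \right)} = 1 \cdot 0 \left(-4\right) = 0 \left(-4\right) = 0$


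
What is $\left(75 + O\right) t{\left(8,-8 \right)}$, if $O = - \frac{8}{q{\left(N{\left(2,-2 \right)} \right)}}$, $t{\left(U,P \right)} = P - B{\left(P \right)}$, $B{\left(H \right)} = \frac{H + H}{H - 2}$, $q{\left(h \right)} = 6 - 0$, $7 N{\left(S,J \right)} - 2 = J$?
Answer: $- \frac{3536}{5} \approx -707.2$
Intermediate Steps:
$N{\left(S,J \right)} = \frac{2}{7} + \frac{J}{7}$
$q{\left(h \right)} = 6$ ($q{\left(h \right)} = 6 + 0 = 6$)
$B{\left(H \right)} = \frac{2 H}{-2 + H}$
$t{\left(U,P \right)} = P - \frac{2 P}{-2 + P}$
$O = - \frac{4}{3}$ ($O = - \frac{8}{6} = \left(-8\right) \frac{1}{6} = - \frac{4}{3} \approx -1.3333$)
$\left(75 + O\right) t{\left(8,-8 \right)} = \left(75 - \frac{4}{3}\right) \left(- \frac{8 \left(-4 - 8\right)}{-2 - 8}\right) = \frac{221 \left(\left(-8\right) \frac{1}{-10} \left(-12\right)\right)}{3} = \frac{221 \left(\left(-8\right) \left(- \frac{1}{10}\right) \left(-12\right)\right)}{3} = \frac{221}{3} \left(- \frac{48}{5}\right) = - \frac{3536}{5}$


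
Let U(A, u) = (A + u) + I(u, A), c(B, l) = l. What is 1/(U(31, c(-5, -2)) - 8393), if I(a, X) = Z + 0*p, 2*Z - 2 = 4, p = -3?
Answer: -1/8361 ≈ -0.00011960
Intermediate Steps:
Z = 3 (Z = 1 + (½)*4 = 1 + 2 = 3)
I(a, X) = 3 (I(a, X) = 3 + 0*(-3) = 3 + 0 = 3)
U(A, u) = 3 + A + u (U(A, u) = (A + u) + 3 = 3 + A + u)
1/(U(31, c(-5, -2)) - 8393) = 1/((3 + 31 - 2) - 8393) = 1/(32 - 8393) = 1/(-8361) = -1/8361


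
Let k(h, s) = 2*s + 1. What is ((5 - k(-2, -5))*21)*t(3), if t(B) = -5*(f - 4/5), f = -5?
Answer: 8526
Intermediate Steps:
k(h, s) = 1 + 2*s
t(B) = 29 (t(B) = -5*(-5 - 4/5) = -5*(-29/5) = 29)
((5 - k(-2, -5))*21)*t(3) = ((5 - (1 + 2*(-5)))*21)*29 = ((5 - (1 - 10))*21)*29 = ((5 - 1*(-9))*21)*29 = ((5 + 9)*21)*29 = (14*21)*29 = 294*29 = 8526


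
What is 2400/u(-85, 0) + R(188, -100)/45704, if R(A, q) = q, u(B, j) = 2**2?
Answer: 6855575/11426 ≈ 600.00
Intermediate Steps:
u(B, j) = 4
2400/u(-85, 0) + R(188, -100)/45704 = 2400/4 - 100/45704 = 2400*(1/4) - 100*1/45704 = 600 - 25/11426 = 6855575/11426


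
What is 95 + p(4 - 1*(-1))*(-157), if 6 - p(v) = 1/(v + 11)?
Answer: -13395/16 ≈ -837.19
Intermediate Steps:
p(v) = 6 - 1/(11 + v) (p(v) = 6 - 1/(v + 11) = 6 - 1/(11 + v))
95 + p(4 - 1*(-1))*(-157) = 95 + ((65 + 6*(4 - 1*(-1)))/(11 + (4 - 1*(-1))))*(-157) = 95 + ((65 + 6*(4 + 1))/(11 + (4 + 1)))*(-157) = 95 + ((65 + 6*5)/(11 + 5))*(-157) = 95 + ((65 + 30)/16)*(-157) = 95 + ((1/16)*95)*(-157) = 95 + (95/16)*(-157) = 95 - 14915/16 = -13395/16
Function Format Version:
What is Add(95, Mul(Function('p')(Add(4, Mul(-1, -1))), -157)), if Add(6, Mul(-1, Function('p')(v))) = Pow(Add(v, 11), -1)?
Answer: Rational(-13395, 16) ≈ -837.19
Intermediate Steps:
Function('p')(v) = Add(6, Mul(-1, Pow(Add(11, v), -1))) (Function('p')(v) = Add(6, Mul(-1, Pow(Add(v, 11), -1))) = Add(6, Mul(-1, Pow(Add(11, v), -1))))
Add(95, Mul(Function('p')(Add(4, Mul(-1, -1))), -157)) = Add(95, Mul(Mul(Pow(Add(11, Add(4, Mul(-1, -1))), -1), Add(65, Mul(6, Add(4, Mul(-1, -1))))), -157)) = Add(95, Mul(Mul(Pow(Add(11, Add(4, 1)), -1), Add(65, Mul(6, Add(4, 1)))), -157)) = Add(95, Mul(Mul(Pow(Add(11, 5), -1), Add(65, Mul(6, 5))), -157)) = Add(95, Mul(Mul(Pow(16, -1), Add(65, 30)), -157)) = Add(95, Mul(Mul(Rational(1, 16), 95), -157)) = Add(95, Mul(Rational(95, 16), -157)) = Add(95, Rational(-14915, 16)) = Rational(-13395, 16)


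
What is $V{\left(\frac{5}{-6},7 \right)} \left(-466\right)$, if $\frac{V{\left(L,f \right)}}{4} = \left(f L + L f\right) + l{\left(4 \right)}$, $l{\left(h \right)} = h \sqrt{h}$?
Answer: $\frac{20504}{3} \approx 6834.7$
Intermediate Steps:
$l{\left(h \right)} = h^{\frac{3}{2}}$
$V{\left(L,f \right)} = 32 + 8 L f$ ($V{\left(L,f \right)} = 4 \left(\left(f L + L f\right) + 4^{\frac{3}{2}}\right) = 4 \left(\left(L f + L f\right) + 8\right) = 4 \left(2 L f + 8\right) = 4 \left(8 + 2 L f\right) = 32 + 8 L f$)
$V{\left(\frac{5}{-6},7 \right)} \left(-466\right) = \left(32 + 8 \frac{5}{-6} \cdot 7\right) \left(-466\right) = \left(32 + 8 \cdot 5 \left(- \frac{1}{6}\right) 7\right) \left(-466\right) = \left(32 + 8 \left(- \frac{5}{6}\right) 7\right) \left(-466\right) = \left(32 - \frac{140}{3}\right) \left(-466\right) = \left(- \frac{44}{3}\right) \left(-466\right) = \frac{20504}{3}$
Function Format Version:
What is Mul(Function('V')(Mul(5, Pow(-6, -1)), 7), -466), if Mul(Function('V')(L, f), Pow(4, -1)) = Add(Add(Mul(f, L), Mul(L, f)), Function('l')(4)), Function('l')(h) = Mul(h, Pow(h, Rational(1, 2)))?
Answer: Rational(20504, 3) ≈ 6834.7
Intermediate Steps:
Function('l')(h) = Pow(h, Rational(3, 2))
Function('V')(L, f) = Add(32, Mul(8, L, f)) (Function('V')(L, f) = Mul(4, Add(Add(Mul(f, L), Mul(L, f)), Pow(4, Rational(3, 2)))) = Mul(4, Add(Add(Mul(L, f), Mul(L, f)), 8)) = Mul(4, Add(Mul(2, L, f), 8)) = Mul(4, Add(8, Mul(2, L, f))) = Add(32, Mul(8, L, f)))
Mul(Function('V')(Mul(5, Pow(-6, -1)), 7), -466) = Mul(Add(32, Mul(8, Mul(5, Pow(-6, -1)), 7)), -466) = Mul(Add(32, Mul(8, Mul(5, Rational(-1, 6)), 7)), -466) = Mul(Add(32, Mul(8, Rational(-5, 6), 7)), -466) = Mul(Add(32, Rational(-140, 3)), -466) = Mul(Rational(-44, 3), -466) = Rational(20504, 3)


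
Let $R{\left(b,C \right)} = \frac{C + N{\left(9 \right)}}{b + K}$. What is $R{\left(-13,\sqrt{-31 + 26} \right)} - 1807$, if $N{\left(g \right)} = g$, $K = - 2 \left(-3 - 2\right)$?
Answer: $-1810 - \frac{i \sqrt{5}}{3} \approx -1810.0 - 0.74536 i$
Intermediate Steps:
$K = 10$ ($K = \left(-2\right) \left(-5\right) = 10$)
$R{\left(b,C \right)} = \frac{9 + C}{10 + b}$ ($R{\left(b,C \right)} = \frac{C + 9}{b + 10} = \frac{9 + C}{10 + b}$)
$R{\left(-13,\sqrt{-31 + 26} \right)} - 1807 = \frac{9 + \sqrt{-31 + 26}}{10 - 13} - 1807 = \frac{9 + \sqrt{-5}}{-3} - 1807 = - \frac{9 + i \sqrt{5}}{3} - 1807 = \left(-3 - \frac{i \sqrt{5}}{3}\right) - 1807 = -1810 - \frac{i \sqrt{5}}{3}$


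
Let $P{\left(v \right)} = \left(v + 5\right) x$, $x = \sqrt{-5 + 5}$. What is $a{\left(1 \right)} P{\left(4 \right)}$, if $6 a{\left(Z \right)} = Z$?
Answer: $0$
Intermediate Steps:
$x = 0$ ($x = \sqrt{0} = 0$)
$a{\left(Z \right)} = \frac{Z}{6}$
$P{\left(v \right)} = 0$ ($P{\left(v \right)} = \left(v + 5\right) 0 = \left(5 + v\right) 0 = 0$)
$a{\left(1 \right)} P{\left(4 \right)} = \frac{1}{6} \cdot 1 \cdot 0 = \frac{1}{6} \cdot 0 = 0$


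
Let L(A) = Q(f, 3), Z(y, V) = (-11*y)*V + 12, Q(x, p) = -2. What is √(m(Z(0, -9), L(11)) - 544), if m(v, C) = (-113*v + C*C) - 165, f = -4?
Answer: 3*I*√229 ≈ 45.398*I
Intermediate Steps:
Z(y, V) = 12 - 11*V*y (Z(y, V) = -11*V*y + 12 = 12 - 11*V*y)
L(A) = -2
m(v, C) = -165 + C² - 113*v (m(v, C) = (-113*v + C²) - 165 = (C² - 113*v) - 165 = -165 + C² - 113*v)
√(m(Z(0, -9), L(11)) - 544) = √((-165 + (-2)² - 113*(12 - 11*(-9)*0)) - 544) = √((-165 + 4 - 113*(12 + 0)) - 544) = √((-165 + 4 - 113*12) - 544) = √((-165 + 4 - 1356) - 544) = √(-1517 - 544) = √(-2061) = 3*I*√229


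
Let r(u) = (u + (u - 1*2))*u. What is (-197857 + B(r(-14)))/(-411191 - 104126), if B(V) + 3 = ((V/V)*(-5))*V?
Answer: 199960/515317 ≈ 0.38803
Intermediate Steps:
r(u) = u*(-2 + 2*u) (r(u) = (u + (u - 2))*u = (u + (-2 + u))*u = (-2 + 2*u)*u = u*(-2 + 2*u))
B(V) = -3 - 5*V (B(V) = -3 + ((V/V)*(-5))*V = -3 + (1*(-5))*V = -3 - 5*V)
(-197857 + B(r(-14)))/(-411191 - 104126) = (-197857 + (-3 - 10*(-14)*(-1 - 14)))/(-411191 - 104126) = (-197857 + (-3 - 10*(-14)*(-15)))/(-515317) = (-197857 + (-3 - 5*420))*(-1/515317) = (-197857 + (-3 - 2100))*(-1/515317) = (-197857 - 2103)*(-1/515317) = -199960*(-1/515317) = 199960/515317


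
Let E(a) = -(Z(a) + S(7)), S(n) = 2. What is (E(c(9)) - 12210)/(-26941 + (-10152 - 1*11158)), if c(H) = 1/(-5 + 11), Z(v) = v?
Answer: 73273/289506 ≈ 0.25310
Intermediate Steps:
c(H) = ⅙ (c(H) = 1/6 = ⅙)
E(a) = -2 - a (E(a) = -(a + 2) = -(2 + a) = -2 - a)
(E(c(9)) - 12210)/(-26941 + (-10152 - 1*11158)) = ((-2 - 1*⅙) - 12210)/(-26941 + (-10152 - 1*11158)) = ((-2 - ⅙) - 12210)/(-26941 + (-10152 - 11158)) = (-13/6 - 12210)/(-26941 - 21310) = -73273/6/(-48251) = -73273/6*(-1/48251) = 73273/289506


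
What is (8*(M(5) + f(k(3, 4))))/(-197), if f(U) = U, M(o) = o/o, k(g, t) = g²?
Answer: -80/197 ≈ -0.40609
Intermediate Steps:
M(o) = 1
(8*(M(5) + f(k(3, 4))))/(-197) = (8*(1 + 3²))/(-197) = (8*(1 + 9))*(-1/197) = (8*10)*(-1/197) = 80*(-1/197) = -80/197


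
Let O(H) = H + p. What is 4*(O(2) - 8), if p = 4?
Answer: -8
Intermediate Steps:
O(H) = 4 + H (O(H) = H + 4 = 4 + H)
4*(O(2) - 8) = 4*((4 + 2) - 8) = 4*(6 - 8) = 4*(-2) = -8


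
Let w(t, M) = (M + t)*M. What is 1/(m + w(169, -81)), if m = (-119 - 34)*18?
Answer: -1/9882 ≈ -0.00010119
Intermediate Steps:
w(t, M) = M*(M + t)
m = -2754 (m = -153*18 = -2754)
1/(m + w(169, -81)) = 1/(-2754 - 81*(-81 + 169)) = 1/(-2754 - 81*88) = 1/(-2754 - 7128) = 1/(-9882) = -1/9882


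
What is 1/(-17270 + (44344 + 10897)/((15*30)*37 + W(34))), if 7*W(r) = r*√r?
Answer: -234548249025070/4049870079442485369 + 13147358*√34/4049870079442485369 ≈ -5.7915e-5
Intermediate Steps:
W(r) = r^(3/2)/7 (W(r) = (r*√r)/7 = r^(3/2)/7)
1/(-17270 + (44344 + 10897)/((15*30)*37 + W(34))) = 1/(-17270 + (44344 + 10897)/((15*30)*37 + 34^(3/2)/7)) = 1/(-17270 + 55241/(450*37 + (34*√34)/7)) = 1/(-17270 + 55241/(16650 + 34*√34/7))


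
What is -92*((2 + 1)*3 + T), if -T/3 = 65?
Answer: 17112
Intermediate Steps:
T = -195 (T = -3*65 = -195)
-92*((2 + 1)*3 + T) = -92*((2 + 1)*3 - 195) = -92*(3*3 - 195) = -92*(9 - 195) = -92*(-186) = 17112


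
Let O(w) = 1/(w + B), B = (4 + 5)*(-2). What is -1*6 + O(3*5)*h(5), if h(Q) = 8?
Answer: -26/3 ≈ -8.6667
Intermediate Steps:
B = -18 (B = 9*(-2) = -18)
O(w) = 1/(-18 + w) (O(w) = 1/(w - 18) = 1/(-18 + w))
-1*6 + O(3*5)*h(5) = -1*6 + 8/(-18 + 3*5) = -6 + 8/(-18 + 15) = -6 + 8/(-3) = -6 - 1/3*8 = -6 - 8/3 = -26/3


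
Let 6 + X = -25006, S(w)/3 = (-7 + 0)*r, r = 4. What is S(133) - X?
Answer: 24928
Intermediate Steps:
S(w) = -84 (S(w) = 3*((-7 + 0)*4) = 3*(-7*4) = 3*(-28) = -84)
X = -25012 (X = -6 - 25006 = -25012)
S(133) - X = -84 - 1*(-25012) = -84 + 25012 = 24928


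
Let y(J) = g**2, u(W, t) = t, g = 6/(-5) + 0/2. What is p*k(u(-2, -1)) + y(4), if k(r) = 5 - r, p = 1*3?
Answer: 486/25 ≈ 19.440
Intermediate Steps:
g = -6/5 (g = 6*(-1/5) + 0*(1/2) = -6/5 + 0 = -6/5 ≈ -1.2000)
p = 3
y(J) = 36/25 (y(J) = (-6/5)**2 = 36/25)
p*k(u(-2, -1)) + y(4) = 3*(5 - 1*(-1)) + 36/25 = 3*(5 + 1) + 36/25 = 3*6 + 36/25 = 18 + 36/25 = 486/25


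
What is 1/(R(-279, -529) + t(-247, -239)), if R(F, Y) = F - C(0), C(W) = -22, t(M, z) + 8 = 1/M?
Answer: -247/65456 ≈ -0.0037735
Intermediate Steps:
t(M, z) = -8 + 1/M
R(F, Y) = 22 + F (R(F, Y) = F - 1*(-22) = F + 22 = 22 + F)
1/(R(-279, -529) + t(-247, -239)) = 1/((22 - 279) + (-8 + 1/(-247))) = 1/(-257 + (-8 - 1/247)) = 1/(-257 - 1977/247) = 1/(-65456/247) = -247/65456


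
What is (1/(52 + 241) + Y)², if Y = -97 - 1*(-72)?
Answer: 53640976/85849 ≈ 624.83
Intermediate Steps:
Y = -25 (Y = -97 + 72 = -25)
(1/(52 + 241) + Y)² = (1/(52 + 241) - 25)² = (1/293 - 25)² = (-7324/293)² = 53640976/85849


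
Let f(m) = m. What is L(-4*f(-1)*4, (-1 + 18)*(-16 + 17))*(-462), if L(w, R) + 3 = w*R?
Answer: -124278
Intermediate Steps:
L(w, R) = -3 + R*w (L(w, R) = -3 + w*R = -3 + R*w)
L(-4*f(-1)*4, (-1 + 18)*(-16 + 17))*(-462) = (-3 + ((-1 + 18)*(-16 + 17))*(-4*(-1)*4))*(-462) = (-3 + (17*1)*(4*4))*(-462) = (-3 + 17*16)*(-462) = (-3 + 272)*(-462) = 269*(-462) = -124278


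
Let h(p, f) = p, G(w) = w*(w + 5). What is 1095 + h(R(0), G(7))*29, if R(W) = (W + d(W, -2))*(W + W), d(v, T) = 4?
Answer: 1095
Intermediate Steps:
G(w) = w*(5 + w)
R(W) = 2*W*(4 + W) (R(W) = (W + 4)*(W + W) = (4 + W)*(2*W) = 2*W*(4 + W))
1095 + h(R(0), G(7))*29 = 1095 + (2*0*(4 + 0))*29 = 1095 + (2*0*4)*29 = 1095 + 0*29 = 1095 + 0 = 1095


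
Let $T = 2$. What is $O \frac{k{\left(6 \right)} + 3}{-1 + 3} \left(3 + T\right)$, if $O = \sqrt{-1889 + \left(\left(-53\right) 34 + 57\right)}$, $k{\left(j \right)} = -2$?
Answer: $\frac{5 i \sqrt{3634}}{2} \approx 150.71 i$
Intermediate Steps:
$O = i \sqrt{3634}$ ($O = \sqrt{-1889 + \left(-1802 + 57\right)} = \sqrt{-1889 - 1745} = \sqrt{-3634} = i \sqrt{3634} \approx 60.283 i$)
$O \frac{k{\left(6 \right)} + 3}{-1 + 3} \left(3 + T\right) = i \sqrt{3634} \frac{-2 + 3}{-1 + 3} \left(3 + 2\right) = i \sqrt{3634} \cdot 1 \cdot \frac{1}{2} \cdot 5 = i \sqrt{3634} \cdot \frac{1}{2} \cdot 5 = i \sqrt{3634} \cdot \frac{5}{2} = \frac{5 i \sqrt{3634}}{2}$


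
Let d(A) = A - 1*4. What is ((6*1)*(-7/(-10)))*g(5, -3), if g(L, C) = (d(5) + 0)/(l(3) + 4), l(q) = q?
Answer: 3/5 ≈ 0.60000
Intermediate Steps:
d(A) = -4 + A (d(A) = A - 4 = -4 + A)
g(L, C) = 1/7 (g(L, C) = ((-4 + 5) + 0)/(3 + 4) = (1 + 0)/7 = 1*(1/7) = 1/7)
((6*1)*(-7/(-10)))*g(5, -3) = ((6*1)*(-7/(-10)))*(1/7) = (6*(-7*(-1/10)))*(1/7) = (6*(7/10))*(1/7) = (21/5)*(1/7) = 3/5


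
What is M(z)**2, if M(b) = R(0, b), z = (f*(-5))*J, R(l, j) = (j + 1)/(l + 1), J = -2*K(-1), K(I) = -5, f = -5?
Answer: 63001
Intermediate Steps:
J = 10 (J = -2*(-5) = 10)
R(l, j) = (1 + j)/(1 + l)
z = 250 (z = -5*(-5)*10 = 25*10 = 250)
M(b) = 1 + b (M(b) = (1 + b)/(1 + 0) = (1 + b)/1 = 1*(1 + b) = 1 + b)
M(z)**2 = (1 + 250)**2 = 251**2 = 63001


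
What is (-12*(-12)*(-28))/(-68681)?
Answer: 4032/68681 ≈ 0.058706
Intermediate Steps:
(-12*(-12)*(-28))/(-68681) = (144*(-28))*(-1/68681) = -4032*(-1/68681) = 4032/68681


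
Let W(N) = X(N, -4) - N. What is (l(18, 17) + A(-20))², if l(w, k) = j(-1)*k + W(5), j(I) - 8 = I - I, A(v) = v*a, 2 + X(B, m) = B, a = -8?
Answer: 86436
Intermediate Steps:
X(B, m) = -2 + B
A(v) = -8*v (A(v) = v*(-8) = -8*v)
W(N) = -2 (W(N) = (-2 + N) - N = -2)
j(I) = 8 (j(I) = 8 + (I - I) = 8 + 0 = 8)
l(w, k) = -2 + 8*k (l(w, k) = 8*k - 2 = -2 + 8*k)
(l(18, 17) + A(-20))² = ((-2 + 8*17) - 8*(-20))² = ((-2 + 136) + 160)² = (134 + 160)² = 294² = 86436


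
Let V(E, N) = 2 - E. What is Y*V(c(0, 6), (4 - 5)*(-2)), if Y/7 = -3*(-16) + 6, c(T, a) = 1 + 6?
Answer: -1890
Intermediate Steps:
c(T, a) = 7
Y = 378 (Y = 7*(-3*(-16) + 6) = 7*(48 + 6) = 7*54 = 378)
Y*V(c(0, 6), (4 - 5)*(-2)) = 378*(2 - 1*7) = 378*(2 - 7) = 378*(-5) = -1890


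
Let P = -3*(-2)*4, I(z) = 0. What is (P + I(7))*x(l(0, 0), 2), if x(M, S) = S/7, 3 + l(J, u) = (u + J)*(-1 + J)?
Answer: 48/7 ≈ 6.8571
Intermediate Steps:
l(J, u) = -3 + (-1 + J)*(J + u) (l(J, u) = -3 + (u + J)*(-1 + J) = -3 + (J + u)*(-1 + J) = -3 + (-1 + J)*(J + u))
x(M, S) = S/7 (x(M, S) = S*(⅐) = S/7)
P = 24 (P = 6*4 = 24)
(P + I(7))*x(l(0, 0), 2) = (24 + 0)*((⅐)*2) = 24*(2/7) = 48/7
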